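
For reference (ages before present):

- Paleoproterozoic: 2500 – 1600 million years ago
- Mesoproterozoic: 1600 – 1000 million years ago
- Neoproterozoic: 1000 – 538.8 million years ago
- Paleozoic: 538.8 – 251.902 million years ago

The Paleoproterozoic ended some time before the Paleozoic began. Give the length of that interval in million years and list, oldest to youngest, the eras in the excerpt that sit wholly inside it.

The Paleoproterozoic closes at 1600 Ma and the Paleozoic opens at 538.8 Ma, so the interval is 1600 − 538.8 = 1061.2 Myr.
An era fits inside if it starts at or after 1600 Ma and ends at or before 538.8 Ma; oldest first that gives Mesoproterozoic, Neoproterozoic.

1061.2 million years; Mesoproterozoic, Neoproterozoic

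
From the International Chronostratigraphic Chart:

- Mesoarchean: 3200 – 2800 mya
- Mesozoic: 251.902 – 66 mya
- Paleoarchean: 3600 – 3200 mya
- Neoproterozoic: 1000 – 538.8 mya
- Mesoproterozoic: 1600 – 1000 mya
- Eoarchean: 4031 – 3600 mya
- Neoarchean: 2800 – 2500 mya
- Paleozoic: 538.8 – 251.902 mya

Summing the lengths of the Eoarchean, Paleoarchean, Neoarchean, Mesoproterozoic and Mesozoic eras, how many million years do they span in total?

1916.902 million years

Duration is start − end for each: (4031 − 3600) + (3600 − 3200) + (2800 − 2500) + (1600 − 1000) + (251.902 − 66).
That is 431 + 400 + 300 + 600 + 185.902, which totals 1916.902 million years.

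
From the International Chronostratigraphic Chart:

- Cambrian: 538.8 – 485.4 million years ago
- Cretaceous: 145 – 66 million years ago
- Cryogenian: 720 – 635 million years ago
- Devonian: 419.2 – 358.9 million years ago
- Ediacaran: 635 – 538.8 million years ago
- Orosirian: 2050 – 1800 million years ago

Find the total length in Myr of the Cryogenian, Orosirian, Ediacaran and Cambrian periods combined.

Each duration: Cryogenian = 85; Orosirian = 250; Ediacaran = 96.2; Cambrian = 53.4.
Sum: 85 + 250 + 96.2 + 53.4 = 484.6 Myr.

484.6 million years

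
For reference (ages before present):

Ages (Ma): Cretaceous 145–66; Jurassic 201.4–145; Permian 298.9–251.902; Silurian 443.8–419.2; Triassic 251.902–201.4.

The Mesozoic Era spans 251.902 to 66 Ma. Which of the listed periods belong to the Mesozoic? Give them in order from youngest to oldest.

Periods with both bounds inside 251.902–66 Ma: Cretaceous (145–66), Jurassic (201.4–145), Triassic (251.902–201.4).

Cretaceous, Jurassic, Triassic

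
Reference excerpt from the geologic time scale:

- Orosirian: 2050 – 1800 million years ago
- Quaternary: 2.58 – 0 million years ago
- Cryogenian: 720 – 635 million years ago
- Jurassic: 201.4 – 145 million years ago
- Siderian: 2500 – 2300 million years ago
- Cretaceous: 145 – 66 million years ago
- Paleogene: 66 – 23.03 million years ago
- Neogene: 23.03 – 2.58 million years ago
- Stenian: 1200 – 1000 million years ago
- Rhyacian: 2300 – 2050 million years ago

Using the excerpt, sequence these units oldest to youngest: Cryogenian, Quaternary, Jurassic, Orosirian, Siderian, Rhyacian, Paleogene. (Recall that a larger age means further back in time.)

Read off each span (Ma): Cryogenian 720–635; Quaternary 2.58–0; Jurassic 201.4–145; Orosirian 2050–1800; Siderian 2500–2300; Rhyacian 2300–2050; Paleogene 66–23.03.
Larger Ma is older, so oldest→youngest is Siderian, Rhyacian, Orosirian, Cryogenian, Jurassic, Paleogene, Quaternary.

Siderian, then Rhyacian, then Orosirian, then Cryogenian, then Jurassic, then Paleogene, then Quaternary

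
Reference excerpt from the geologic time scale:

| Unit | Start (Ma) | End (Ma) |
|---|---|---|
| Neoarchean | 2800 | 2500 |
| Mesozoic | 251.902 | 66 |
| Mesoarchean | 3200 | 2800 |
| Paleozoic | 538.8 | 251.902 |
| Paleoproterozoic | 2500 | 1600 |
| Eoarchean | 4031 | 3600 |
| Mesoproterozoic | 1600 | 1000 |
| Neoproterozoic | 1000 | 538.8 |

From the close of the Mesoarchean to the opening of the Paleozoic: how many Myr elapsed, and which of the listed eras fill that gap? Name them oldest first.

2261.2 million years; Neoarchean, Paleoproterozoic, Mesoproterozoic, Neoproterozoic

The Mesoarchean closes at 2800 Ma and the Paleozoic opens at 538.8 Ma, so the interval is 2800 − 538.8 = 2261.2 Myr.
An era fits inside if it starts at or after 2800 Ma and ends at or before 538.8 Ma; oldest first that gives Neoarchean, Paleoproterozoic, Mesoproterozoic, Neoproterozoic.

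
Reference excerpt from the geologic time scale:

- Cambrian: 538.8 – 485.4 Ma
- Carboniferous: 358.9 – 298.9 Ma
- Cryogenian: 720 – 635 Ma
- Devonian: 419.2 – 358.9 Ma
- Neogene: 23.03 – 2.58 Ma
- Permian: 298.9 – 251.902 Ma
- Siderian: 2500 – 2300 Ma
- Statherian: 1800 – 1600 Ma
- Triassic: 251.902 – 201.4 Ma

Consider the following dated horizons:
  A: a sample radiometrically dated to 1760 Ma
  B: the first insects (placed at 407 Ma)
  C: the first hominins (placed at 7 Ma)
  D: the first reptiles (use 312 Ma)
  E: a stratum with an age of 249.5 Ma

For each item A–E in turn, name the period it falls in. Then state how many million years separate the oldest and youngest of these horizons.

A — Statherian; B — Devonian; C — Neogene; D — Carboniferous; E — Triassic; span 1753 million years

Match each age against the start–end ranges in the excerpt: A = 1760 Ma → Statherian (1800–1600); B = 407 Ma → Devonian (419.2–358.9); C = 7 Ma → Neogene (23.03–2.58); D = 312 Ma → Carboniferous (358.9–298.9); E = 249.5 Ma → Triassic (251.902–201.4).
The largest age is 1760 Ma and the smallest is 7 Ma; their difference is 1753 Myr.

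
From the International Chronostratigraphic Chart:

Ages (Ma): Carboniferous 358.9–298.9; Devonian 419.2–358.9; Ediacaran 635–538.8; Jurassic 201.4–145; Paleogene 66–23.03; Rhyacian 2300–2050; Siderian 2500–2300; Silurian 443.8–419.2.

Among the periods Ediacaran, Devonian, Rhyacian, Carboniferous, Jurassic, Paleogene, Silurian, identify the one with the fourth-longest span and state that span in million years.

Carboniferous, 60 million years

Durations: Ediacaran 96.2; Devonian 60.3; Rhyacian 250; Carboniferous 60; Jurassic 56.4; Paleogene 42.97; Silurian 24.6 Myr.
Sorted longest-first: Rhyacian (250), Ediacaran (96.2), Devonian (60.3), Carboniferous (60), Jurassic (56.4), Paleogene (42.97), Silurian (24.6).
The fourth longest is Carboniferous at 60 Myr.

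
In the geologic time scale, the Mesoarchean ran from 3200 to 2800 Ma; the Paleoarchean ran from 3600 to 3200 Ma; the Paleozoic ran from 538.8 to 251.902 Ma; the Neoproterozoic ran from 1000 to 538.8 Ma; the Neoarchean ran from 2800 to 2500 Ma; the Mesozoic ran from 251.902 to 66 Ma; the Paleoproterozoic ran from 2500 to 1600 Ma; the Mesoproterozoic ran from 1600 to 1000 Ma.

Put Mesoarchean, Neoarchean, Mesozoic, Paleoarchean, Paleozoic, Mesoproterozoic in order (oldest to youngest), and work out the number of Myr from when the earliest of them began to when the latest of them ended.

Start ages (Ma): Paleoarchean 3600, Mesoarchean 3200, Neoarchean 2800, Mesoproterozoic 1600, Paleozoic 538.8, Mesozoic 251.902.
Ordered oldest to youngest: Paleoarchean, Mesoarchean, Neoarchean, Mesoproterozoic, Paleozoic, Mesozoic.
Span = 3600 − 66 = 3534 Myr.

Paleoarchean → Mesoarchean → Neoarchean → Mesoproterozoic → Paleozoic → Mesozoic; total span 3534 Myr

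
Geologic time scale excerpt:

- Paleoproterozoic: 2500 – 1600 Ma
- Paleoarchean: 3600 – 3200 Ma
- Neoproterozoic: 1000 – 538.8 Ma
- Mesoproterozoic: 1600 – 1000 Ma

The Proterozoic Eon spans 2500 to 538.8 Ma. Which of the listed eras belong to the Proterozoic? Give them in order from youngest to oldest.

Neoproterozoic, Mesoproterozoic, Paleoproterozoic

Eras with both bounds inside 2500–538.8 Ma: Neoproterozoic (1000–538.8), Mesoproterozoic (1600–1000), Paleoproterozoic (2500–1600).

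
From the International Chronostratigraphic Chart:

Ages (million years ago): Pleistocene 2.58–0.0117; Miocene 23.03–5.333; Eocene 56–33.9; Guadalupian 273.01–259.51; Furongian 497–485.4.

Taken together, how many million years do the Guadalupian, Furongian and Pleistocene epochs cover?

Each duration: Guadalupian = 13.5; Furongian = 11.6; Pleistocene = 2.5683.
Sum: 13.5 + 11.6 + 2.5683 = 27.6683 Myr.

27.6683 million years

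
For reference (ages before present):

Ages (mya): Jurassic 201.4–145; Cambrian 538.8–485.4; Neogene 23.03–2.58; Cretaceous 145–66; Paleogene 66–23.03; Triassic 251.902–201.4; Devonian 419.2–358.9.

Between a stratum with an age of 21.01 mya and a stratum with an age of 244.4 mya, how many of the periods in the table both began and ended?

3

The older date is 244.4 Ma and the younger is 21.01 Ma.
Periods with start < 244.4 and end > 21.01 Ma: Jurassic (201.4–145), Cretaceous (145–66), Paleogene (66–23.03).
That is 3 complete periods.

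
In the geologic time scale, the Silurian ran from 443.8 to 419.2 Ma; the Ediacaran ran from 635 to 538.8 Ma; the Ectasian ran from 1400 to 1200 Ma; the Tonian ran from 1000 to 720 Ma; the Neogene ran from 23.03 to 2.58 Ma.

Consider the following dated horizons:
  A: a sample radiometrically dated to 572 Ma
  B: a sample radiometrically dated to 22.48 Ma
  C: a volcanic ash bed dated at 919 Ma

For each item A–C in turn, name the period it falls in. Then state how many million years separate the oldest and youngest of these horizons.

A: 572 Ma lies in 635–538.8 Ma, so Ediacaran.
B: 22.48 Ma lies in 23.03–2.58 Ma, so Neogene.
C: 919 Ma lies in 1000–720 Ma, so Tonian.
Oldest = 919 Ma, youngest = 22.48 Ma → span 896.52 Myr.

A — Ediacaran; B — Neogene; C — Tonian; span 896.52 million years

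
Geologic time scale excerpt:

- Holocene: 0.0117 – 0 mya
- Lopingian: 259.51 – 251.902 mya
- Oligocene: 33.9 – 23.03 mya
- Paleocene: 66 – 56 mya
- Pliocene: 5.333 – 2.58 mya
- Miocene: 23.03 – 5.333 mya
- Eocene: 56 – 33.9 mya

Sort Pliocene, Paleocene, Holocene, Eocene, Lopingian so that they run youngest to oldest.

Read off each span (Ma): Pliocene 5.333–2.58; Paleocene 66–56; Holocene 0.0117–0; Eocene 56–33.9; Lopingian 259.51–251.902.
Larger Ma is older, so oldest→youngest is Lopingian, Paleocene, Eocene, Pliocene, Holocene; reverse it for youngest→oldest.

Holocene, Pliocene, Eocene, Paleocene, Lopingian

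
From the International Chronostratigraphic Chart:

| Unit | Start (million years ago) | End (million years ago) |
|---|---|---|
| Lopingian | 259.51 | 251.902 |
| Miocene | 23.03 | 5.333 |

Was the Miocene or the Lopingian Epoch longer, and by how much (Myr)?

Miocene: 23.03 − 5.333 = 17.697 Myr.
Lopingian: 259.51 − 251.902 = 7.608 Myr.
Difference: 17.697 − 7.608 = 10.089 Myr, so the Miocene was longer.

Miocene, by 10.089 million years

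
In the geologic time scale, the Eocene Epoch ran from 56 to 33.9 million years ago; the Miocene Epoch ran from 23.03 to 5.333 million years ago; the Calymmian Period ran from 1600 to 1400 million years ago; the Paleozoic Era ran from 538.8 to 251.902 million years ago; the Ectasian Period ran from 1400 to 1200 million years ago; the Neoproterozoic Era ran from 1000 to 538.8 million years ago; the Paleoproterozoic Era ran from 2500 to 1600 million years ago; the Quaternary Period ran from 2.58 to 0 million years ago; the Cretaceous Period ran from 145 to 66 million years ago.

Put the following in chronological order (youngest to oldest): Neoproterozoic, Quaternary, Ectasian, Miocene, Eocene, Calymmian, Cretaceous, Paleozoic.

Sorting by start age (ascending Ma, since larger Ma = older): Quaternary start 2.58, Miocene start 23.03, Eocene start 56, Cretaceous start 145, Paleozoic start 538.8, Neoproterozoic start 1000, Ectasian start 1400, Calymmian start 1600.

Quaternary, Miocene, Eocene, Cretaceous, Paleozoic, Neoproterozoic, Ectasian, Calymmian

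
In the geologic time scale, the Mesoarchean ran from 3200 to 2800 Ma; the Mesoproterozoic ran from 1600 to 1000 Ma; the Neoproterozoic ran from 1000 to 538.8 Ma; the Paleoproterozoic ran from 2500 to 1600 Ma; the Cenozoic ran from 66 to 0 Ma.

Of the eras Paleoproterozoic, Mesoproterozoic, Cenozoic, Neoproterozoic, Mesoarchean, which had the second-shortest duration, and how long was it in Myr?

Start − end for each: Paleoproterozoic 2500 − 1600 = 900; Mesoproterozoic 1600 − 1000 = 600; Cenozoic 66 − 0 = 66; Neoproterozoic 1000 − 538.8 = 461.2; Mesoarchean 3200 − 2800 = 400.
Ranking these from shortest: Cenozoic < Mesoarchean < Neoproterozoic < Mesoproterozoic < Paleoproterozoic.
Position 2 in that ranking is Mesoarchean, which lasted 400 Myr.

Mesoarchean, 400 million years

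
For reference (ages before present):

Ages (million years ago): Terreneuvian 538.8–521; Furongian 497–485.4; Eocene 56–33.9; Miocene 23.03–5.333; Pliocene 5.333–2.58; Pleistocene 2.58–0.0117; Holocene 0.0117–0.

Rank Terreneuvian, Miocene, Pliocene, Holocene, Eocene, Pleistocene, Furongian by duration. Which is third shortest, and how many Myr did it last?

Durations: Terreneuvian 17.8; Miocene 17.697; Pliocene 2.753; Holocene 0.0117; Eocene 22.1; Pleistocene 2.5683; Furongian 11.6 Myr.
Sorted shortest-first: Holocene (0.0117), Pleistocene (2.5683), Pliocene (2.753), Furongian (11.6), Miocene (17.697), Terreneuvian (17.8), Eocene (22.1).
The third shortest is Pliocene at 2.753 Myr.

Pliocene, 2.753 million years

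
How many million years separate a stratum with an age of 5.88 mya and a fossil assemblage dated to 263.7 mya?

263.7 − 5.88 = 257.82 million years.

257.82 million years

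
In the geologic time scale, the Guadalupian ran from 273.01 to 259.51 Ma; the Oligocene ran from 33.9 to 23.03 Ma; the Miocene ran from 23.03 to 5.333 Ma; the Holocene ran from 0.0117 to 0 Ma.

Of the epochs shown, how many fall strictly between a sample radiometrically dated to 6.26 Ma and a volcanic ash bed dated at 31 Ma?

The older date is 31 Ma and the younger is 6.26 Ma.
No epoch both begins after 31 Ma and ends before 6.26 Ma, so the count is 0.

0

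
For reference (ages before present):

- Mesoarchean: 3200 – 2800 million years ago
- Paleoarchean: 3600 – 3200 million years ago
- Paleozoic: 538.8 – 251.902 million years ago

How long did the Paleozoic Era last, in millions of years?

538.8 − 251.902 = 286.898 million years.

286.898 million years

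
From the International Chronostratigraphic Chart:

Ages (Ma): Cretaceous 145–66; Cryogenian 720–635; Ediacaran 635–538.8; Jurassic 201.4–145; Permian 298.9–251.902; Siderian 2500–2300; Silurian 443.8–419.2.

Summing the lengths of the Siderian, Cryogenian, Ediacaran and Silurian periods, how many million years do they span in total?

405.8 million years

Duration is start − end for each: (2500 − 2300) + (720 − 635) + (635 − 538.8) + (443.8 − 419.2).
That is 200 + 85 + 96.2 + 24.6, which totals 405.8 million years.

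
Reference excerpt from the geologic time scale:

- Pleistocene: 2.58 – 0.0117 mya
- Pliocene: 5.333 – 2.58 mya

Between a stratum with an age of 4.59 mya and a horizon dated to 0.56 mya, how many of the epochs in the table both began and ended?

The older date is 4.59 Ma and the younger is 0.56 Ma.
No epoch both begins after 4.59 Ma and ends before 0.56 Ma, so the count is 0.

0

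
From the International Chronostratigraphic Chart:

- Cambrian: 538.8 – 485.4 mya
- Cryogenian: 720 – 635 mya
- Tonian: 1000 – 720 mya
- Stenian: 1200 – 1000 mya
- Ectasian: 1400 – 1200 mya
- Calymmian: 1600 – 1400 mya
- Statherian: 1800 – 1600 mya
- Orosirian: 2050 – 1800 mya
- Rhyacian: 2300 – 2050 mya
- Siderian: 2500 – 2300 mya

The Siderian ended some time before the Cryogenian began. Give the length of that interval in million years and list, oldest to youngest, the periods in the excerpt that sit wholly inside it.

1580 million years; Rhyacian, Orosirian, Statherian, Calymmian, Ectasian, Stenian, Tonian

End of Siderian = 2300 Ma; start of Cryogenian = 720 Ma.
Gap = 2300 − 720 = 1580 Myr.
Periods wholly inside 2300–720 Ma: Rhyacian (2300–2050), Orosirian (2050–1800), Statherian (1800–1600), Calymmian (1600–1400), Ectasian (1400–1200), Stenian (1200–1000), Tonian (1000–720).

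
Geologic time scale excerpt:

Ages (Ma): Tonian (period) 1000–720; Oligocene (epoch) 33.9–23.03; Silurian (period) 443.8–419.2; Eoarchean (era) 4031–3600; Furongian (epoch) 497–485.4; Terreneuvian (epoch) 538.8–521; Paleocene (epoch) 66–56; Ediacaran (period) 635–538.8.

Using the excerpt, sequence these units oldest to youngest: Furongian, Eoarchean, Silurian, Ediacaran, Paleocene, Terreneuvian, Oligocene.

Eoarchean → Ediacaran → Terreneuvian → Furongian → Silurian → Paleocene → Oligocene

The oldest of these is Eoarchean (starts 4031 Ma) and the youngest is Oligocene (ends 23.03 Ma).
In between, by decreasing start age: Ediacaran (635), Terreneuvian (538.8), Furongian (497), Silurian (443.8), Paleocene (66).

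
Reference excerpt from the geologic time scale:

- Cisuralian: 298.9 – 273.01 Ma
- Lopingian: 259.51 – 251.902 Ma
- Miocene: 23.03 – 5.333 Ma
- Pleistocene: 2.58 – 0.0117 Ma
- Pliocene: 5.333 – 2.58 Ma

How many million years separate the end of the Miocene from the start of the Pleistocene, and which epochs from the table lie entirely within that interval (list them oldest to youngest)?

End of Miocene = 5.333 Ma; start of Pleistocene = 2.58 Ma.
Gap = 5.333 − 2.58 = 2.753 Myr.
Epochs wholly inside 5.333–2.58 Ma: Pliocene (5.333–2.58).

2.753 million years; Pliocene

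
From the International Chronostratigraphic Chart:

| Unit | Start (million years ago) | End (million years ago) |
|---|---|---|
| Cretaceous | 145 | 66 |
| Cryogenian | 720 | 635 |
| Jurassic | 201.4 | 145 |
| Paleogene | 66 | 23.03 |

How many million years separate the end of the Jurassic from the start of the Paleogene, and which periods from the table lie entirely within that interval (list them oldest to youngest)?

79 million years; Cretaceous

End of Jurassic = 145 Ma; start of Paleogene = 66 Ma.
Gap = 145 − 66 = 79 Myr.
Periods wholly inside 145–66 Ma: Cretaceous (145–66).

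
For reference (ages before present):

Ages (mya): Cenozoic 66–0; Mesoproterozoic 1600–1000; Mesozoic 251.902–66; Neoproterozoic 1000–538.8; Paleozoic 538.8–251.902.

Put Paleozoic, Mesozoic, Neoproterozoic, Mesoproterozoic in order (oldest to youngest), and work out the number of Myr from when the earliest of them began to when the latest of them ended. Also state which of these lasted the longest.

Start ages (Ma): Mesoproterozoic 1600, Neoproterozoic 1000, Paleozoic 538.8, Mesozoic 251.902.
Ordered oldest to youngest: Mesoproterozoic, Neoproterozoic, Paleozoic, Mesozoic.
Span = 1600 − 66 = 1534 Myr.
Durations: Paleozoic 286.898, Mesoproterozoic 600, Mesozoic 185.902, Neoproterozoic 461.2 → longest is Mesoproterozoic (600 Myr).

Mesoproterozoic, Neoproterozoic, Paleozoic, Mesozoic; total span 1534 Myr; longest is Mesoproterozoic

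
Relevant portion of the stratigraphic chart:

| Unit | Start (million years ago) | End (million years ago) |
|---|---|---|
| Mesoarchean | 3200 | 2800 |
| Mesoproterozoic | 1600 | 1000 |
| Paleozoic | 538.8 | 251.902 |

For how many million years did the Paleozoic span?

538.8 − 251.902 = 286.898 million years.

286.898 million years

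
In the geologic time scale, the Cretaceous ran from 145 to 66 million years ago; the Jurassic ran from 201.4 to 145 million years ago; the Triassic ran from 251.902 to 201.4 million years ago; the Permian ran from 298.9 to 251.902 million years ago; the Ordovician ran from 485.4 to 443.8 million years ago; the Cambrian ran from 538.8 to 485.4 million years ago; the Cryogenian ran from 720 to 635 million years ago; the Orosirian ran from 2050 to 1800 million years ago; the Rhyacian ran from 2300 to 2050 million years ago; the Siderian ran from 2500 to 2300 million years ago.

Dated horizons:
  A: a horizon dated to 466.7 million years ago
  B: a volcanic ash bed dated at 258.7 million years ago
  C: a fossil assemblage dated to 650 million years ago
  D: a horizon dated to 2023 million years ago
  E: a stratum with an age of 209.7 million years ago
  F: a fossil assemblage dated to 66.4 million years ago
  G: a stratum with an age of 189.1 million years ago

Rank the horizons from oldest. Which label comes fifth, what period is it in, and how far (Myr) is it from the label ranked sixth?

E, in the Triassic; 20.6 million years to G

Larger Ma means older, so oldest first: D 2023 > C 650 > A 466.7 > B 258.7 > E 209.7 > G 189.1 > F 66.4.
Counting 5 along gives E (209.7 Ma); the excerpt puts that inside the Triassic, 251.902–201.4 Ma.
Next in line is G (189.1 Ma), and 209.7 − 189.1 = 20.6 Myr.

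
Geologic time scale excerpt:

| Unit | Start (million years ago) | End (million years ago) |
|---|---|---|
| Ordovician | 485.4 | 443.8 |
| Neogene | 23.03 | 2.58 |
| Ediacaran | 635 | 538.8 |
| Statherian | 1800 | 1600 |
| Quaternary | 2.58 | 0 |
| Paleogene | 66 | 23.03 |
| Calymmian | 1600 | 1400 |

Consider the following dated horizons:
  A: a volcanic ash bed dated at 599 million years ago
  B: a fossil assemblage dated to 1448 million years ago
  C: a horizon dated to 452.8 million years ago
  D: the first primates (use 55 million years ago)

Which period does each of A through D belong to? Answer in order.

A — Ediacaran; B — Calymmian; C — Ordovician; D — Paleogene

Match each age against the start–end ranges in the excerpt: A = 599 Ma → Ediacaran (635–538.8); B = 1448 Ma → Calymmian (1600–1400); C = 452.8 Ma → Ordovician (485.4–443.8); D = 55 Ma → Paleogene (66–23.03).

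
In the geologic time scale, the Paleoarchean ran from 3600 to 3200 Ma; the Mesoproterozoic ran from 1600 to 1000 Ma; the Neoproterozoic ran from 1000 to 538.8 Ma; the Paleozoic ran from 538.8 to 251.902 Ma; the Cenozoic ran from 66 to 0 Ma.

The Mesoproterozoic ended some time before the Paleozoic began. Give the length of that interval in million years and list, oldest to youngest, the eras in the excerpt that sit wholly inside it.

The Mesoproterozoic closes at 1000 Ma and the Paleozoic opens at 538.8 Ma, so the interval is 1000 − 538.8 = 461.2 Myr.
An era fits inside if it starts at or after 1000 Ma and ends at or before 538.8 Ma; oldest first that gives Neoproterozoic.

461.2 million years; Neoproterozoic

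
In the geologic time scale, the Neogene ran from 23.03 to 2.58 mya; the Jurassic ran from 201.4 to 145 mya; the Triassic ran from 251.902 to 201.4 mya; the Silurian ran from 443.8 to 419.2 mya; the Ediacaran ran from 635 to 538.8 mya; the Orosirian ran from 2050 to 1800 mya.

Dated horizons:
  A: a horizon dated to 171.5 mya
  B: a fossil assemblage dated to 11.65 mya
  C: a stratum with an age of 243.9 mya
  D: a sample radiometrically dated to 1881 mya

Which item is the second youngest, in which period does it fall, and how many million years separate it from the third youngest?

Smaller Ma means younger, so youngest first: B 11.65 < A 171.5 < C 243.9 < D 1881.
Counting 2 along gives A (171.5 Ma); the excerpt puts that inside the Jurassic, 201.4–145 Ma.
Next in line is C (243.9 Ma), and 243.9 − 171.5 = 72.4 Myr.

A, in the Jurassic; 72.4 million years to C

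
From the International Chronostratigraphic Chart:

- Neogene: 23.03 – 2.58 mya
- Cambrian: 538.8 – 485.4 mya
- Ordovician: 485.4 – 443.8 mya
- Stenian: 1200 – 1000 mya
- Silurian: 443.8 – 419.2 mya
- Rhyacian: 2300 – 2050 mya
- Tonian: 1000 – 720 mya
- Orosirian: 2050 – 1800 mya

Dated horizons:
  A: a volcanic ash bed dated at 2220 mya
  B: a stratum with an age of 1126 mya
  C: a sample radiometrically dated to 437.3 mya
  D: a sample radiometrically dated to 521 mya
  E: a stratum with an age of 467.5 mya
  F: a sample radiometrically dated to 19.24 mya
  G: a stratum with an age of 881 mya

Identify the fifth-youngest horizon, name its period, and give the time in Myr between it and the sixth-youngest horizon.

Smaller Ma means younger, so youngest first: F 19.24 < C 437.3 < E 467.5 < D 521 < G 881 < B 1126 < A 2220.
Counting 5 along gives G (881 Ma); the excerpt puts that inside the Tonian, 1000–720 Ma.
Next in line is B (1126 Ma), and 1126 − 881 = 245 Myr.

G, in the Tonian; 245 million years to B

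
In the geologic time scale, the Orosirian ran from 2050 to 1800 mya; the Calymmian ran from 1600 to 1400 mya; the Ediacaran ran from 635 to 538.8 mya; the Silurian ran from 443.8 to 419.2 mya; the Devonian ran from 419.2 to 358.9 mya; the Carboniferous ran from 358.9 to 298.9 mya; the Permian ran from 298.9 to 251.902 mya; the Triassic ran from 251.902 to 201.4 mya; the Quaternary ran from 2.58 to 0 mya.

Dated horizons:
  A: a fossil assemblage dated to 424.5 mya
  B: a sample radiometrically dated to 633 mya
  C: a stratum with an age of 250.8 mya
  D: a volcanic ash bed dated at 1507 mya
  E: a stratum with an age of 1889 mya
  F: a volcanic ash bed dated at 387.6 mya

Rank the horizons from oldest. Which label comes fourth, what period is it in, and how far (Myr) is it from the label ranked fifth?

Larger Ma means older, so oldest first: E 1889 > D 1507 > B 633 > A 424.5 > F 387.6 > C 250.8.
Counting 4 along gives A (424.5 Ma); the excerpt puts that inside the Silurian, 443.8–419.2 Ma.
Next in line is F (387.6 Ma), and 424.5 − 387.6 = 36.9 Myr.

A, in the Silurian; 36.9 million years to F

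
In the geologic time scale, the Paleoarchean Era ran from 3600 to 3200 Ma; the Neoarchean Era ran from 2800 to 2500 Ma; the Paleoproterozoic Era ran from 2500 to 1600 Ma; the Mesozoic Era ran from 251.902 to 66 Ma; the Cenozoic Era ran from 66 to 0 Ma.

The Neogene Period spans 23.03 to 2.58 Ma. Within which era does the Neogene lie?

Cenozoic

The Neogene (23.03–2.58 Ma) lies entirely within 66–0 Ma, the Cenozoic Era.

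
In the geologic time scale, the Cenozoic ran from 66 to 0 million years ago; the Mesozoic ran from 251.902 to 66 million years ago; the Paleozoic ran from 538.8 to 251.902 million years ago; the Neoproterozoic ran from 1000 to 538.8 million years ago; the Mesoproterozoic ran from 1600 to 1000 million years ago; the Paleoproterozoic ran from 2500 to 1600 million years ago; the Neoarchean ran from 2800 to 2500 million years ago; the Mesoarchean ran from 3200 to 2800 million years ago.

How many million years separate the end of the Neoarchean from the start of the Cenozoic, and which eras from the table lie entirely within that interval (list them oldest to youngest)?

End of Neoarchean = 2500 Ma; start of Cenozoic = 66 Ma.
Gap = 2500 − 66 = 2434 Myr.
Eras wholly inside 2500–66 Ma: Paleoproterozoic (2500–1600), Mesoproterozoic (1600–1000), Neoproterozoic (1000–538.8), Paleozoic (538.8–251.902), Mesozoic (251.902–66).

2434 million years; Paleoproterozoic, Mesoproterozoic, Neoproterozoic, Paleozoic, Mesozoic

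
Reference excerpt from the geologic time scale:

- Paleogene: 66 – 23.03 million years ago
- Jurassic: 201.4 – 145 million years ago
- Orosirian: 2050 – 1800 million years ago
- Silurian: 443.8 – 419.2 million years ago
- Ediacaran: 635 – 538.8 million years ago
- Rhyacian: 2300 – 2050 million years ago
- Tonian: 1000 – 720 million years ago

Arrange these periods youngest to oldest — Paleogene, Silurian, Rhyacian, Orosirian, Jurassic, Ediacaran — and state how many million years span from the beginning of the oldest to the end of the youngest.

From the excerpt: Paleogene 66–23.03; Silurian 443.8–419.2; Rhyacian 2300–2050; Orosirian 2050–1800; Jurassic 201.4–145; Ediacaran 635–538.8 (Ma).
Larger Ma is earlier, so the oldest is Rhyacian and the youngest is Paleogene; youngest to oldest: Paleogene, Jurassic, Silurian, Ediacaran, Orosirian, Rhyacian.
Oldest start 2300 minus youngest end 23.03 gives 2276.97 Myr overall.

Paleogene → Jurassic → Silurian → Ediacaran → Orosirian → Rhyacian; total span 2276.97 Myr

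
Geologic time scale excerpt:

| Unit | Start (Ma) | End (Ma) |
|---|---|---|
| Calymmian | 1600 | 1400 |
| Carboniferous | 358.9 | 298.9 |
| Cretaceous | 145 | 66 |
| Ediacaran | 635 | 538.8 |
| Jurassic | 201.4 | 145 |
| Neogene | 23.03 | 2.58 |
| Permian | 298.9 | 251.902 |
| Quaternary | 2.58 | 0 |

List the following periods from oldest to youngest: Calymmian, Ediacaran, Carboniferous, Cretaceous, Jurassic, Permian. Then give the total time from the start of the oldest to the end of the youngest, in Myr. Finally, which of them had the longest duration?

Calymmian → Ediacaran → Carboniferous → Permian → Jurassic → Cretaceous; total span 1534 Myr; longest is Calymmian

From the excerpt: Calymmian 1600–1400; Ediacaran 635–538.8; Carboniferous 358.9–298.9; Cretaceous 145–66; Jurassic 201.4–145; Permian 298.9–251.902 (Ma).
Larger Ma is earlier, so the oldest is Calymmian and the youngest is Cretaceous; oldest to youngest: Calymmian, Ediacaran, Carboniferous, Permian, Jurassic, Cretaceous.
Oldest start 1600 minus youngest end 66 gives 1534 Myr overall.
Individual lengths (start − end): Carboniferous 60; Ediacaran 96.2; Cretaceous 79; Jurassic 56.4; Calymmian 200; Permian 46.998. The largest is Calymmian at 200 Myr.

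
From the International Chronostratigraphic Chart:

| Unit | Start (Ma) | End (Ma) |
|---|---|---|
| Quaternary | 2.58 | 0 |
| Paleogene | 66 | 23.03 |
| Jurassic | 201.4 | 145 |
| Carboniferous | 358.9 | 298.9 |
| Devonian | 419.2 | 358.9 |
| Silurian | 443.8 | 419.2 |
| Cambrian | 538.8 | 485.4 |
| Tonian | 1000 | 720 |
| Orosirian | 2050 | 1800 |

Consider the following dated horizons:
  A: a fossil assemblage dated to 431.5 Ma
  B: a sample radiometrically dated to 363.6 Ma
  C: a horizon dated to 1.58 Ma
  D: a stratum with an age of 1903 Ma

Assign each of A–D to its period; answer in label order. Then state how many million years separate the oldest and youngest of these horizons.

A: 431.5 Ma lies in 443.8–419.2 Ma, so Silurian.
B: 363.6 Ma lies in 419.2–358.9 Ma, so Devonian.
C: 1.58 Ma lies in 2.58–0 Ma, so Quaternary.
D: 1903 Ma lies in 2050–1800 Ma, so Orosirian.
Oldest = 1903 Ma, youngest = 1.58 Ma → span 1901.42 Myr.

A — Silurian; B — Devonian; C — Quaternary; D — Orosirian; span 1901.42 million years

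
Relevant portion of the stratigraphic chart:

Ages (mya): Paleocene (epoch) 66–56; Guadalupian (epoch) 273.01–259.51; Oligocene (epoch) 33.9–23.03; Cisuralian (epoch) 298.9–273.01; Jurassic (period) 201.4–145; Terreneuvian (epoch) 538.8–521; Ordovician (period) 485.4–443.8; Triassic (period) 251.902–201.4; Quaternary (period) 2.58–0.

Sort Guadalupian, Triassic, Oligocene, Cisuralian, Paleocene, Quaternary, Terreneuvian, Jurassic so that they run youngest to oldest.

Quaternary, then Oligocene, then Paleocene, then Jurassic, then Triassic, then Guadalupian, then Cisuralian, then Terreneuvian

The oldest of these is Terreneuvian (starts 538.8 Ma) and the youngest is Quaternary (ends 0 Ma).
In between, by decreasing start age: Cisuralian (298.9), Guadalupian (273.01), Triassic (251.902), Jurassic (201.4), Paleocene (66), Oligocene (33.9).
Listing youngest first means reversing that sequence.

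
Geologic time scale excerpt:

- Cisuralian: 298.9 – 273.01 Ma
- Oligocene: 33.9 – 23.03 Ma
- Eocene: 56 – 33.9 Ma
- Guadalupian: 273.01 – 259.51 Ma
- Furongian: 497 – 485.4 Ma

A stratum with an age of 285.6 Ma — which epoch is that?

Cisuralian

285.6 Ma lies between 298.9 and 273.01 Ma, so it falls in the Cisuralian.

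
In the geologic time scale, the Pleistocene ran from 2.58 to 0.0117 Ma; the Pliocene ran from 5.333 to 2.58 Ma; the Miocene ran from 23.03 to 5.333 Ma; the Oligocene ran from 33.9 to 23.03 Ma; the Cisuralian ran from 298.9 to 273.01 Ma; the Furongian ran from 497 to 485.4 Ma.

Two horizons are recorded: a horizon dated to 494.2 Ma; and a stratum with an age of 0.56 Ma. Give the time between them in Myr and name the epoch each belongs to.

Elapsed time: 494.2 − 0.56 = 493.64 Myr.
494.2 Ma lies within 497–485.4 Ma: Furongian.
0.56 Ma lies within 2.58–0.0117 Ma: Pleistocene.

493.64 million years apart; the first in the Furongian, the second in the Pleistocene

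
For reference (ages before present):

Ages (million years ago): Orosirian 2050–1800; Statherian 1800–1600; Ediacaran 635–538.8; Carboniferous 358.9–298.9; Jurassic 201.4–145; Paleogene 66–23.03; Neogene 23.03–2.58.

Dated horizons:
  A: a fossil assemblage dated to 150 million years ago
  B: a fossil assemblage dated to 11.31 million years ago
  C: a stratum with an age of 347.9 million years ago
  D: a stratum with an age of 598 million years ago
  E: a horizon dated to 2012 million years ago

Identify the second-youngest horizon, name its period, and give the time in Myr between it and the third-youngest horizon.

A, in the Jurassic; 197.9 million years to C

Sorted youngest-first by Ma: B (11.31), A (150), C (347.9), D (598), E (2012).
The second youngest is A at 150 Ma, which lies in 201.4–145 Ma: the Jurassic.
The third youngest is C at 347.9 Ma; separation = |150 − 347.9| = 197.9 Myr.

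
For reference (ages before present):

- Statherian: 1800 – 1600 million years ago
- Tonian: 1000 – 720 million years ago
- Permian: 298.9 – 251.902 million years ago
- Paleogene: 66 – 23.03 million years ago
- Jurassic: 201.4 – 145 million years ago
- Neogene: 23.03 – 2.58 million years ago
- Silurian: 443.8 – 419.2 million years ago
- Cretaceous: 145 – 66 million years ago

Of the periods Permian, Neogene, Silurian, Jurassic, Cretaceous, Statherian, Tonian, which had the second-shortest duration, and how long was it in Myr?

Silurian, 24.6 million years

Start − end for each: Permian 298.9 − 251.902 = 46.998; Neogene 23.03 − 2.58 = 20.45; Silurian 443.8 − 419.2 = 24.6; Jurassic 201.4 − 145 = 56.4; Cretaceous 145 − 66 = 79; Statherian 1800 − 1600 = 200; Tonian 1000 − 720 = 280.
Ranking these from shortest: Neogene < Silurian < Permian < Jurassic < Cretaceous < Statherian < Tonian.
Position 2 in that ranking is Silurian, which lasted 24.6 Myr.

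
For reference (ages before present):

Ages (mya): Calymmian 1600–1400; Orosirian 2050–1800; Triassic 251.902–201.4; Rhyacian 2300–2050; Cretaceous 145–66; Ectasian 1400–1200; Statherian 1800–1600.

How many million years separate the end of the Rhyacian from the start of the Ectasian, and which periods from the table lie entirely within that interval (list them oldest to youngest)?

650 million years; Orosirian, Statherian, Calymmian

The Rhyacian closes at 2050 Ma and the Ectasian opens at 1400 Ma, so the interval is 2050 − 1400 = 650 Myr.
A period fits inside if it starts at or after 2050 Ma and ends at or before 1400 Ma; oldest first that gives Orosirian, Statherian, Calymmian.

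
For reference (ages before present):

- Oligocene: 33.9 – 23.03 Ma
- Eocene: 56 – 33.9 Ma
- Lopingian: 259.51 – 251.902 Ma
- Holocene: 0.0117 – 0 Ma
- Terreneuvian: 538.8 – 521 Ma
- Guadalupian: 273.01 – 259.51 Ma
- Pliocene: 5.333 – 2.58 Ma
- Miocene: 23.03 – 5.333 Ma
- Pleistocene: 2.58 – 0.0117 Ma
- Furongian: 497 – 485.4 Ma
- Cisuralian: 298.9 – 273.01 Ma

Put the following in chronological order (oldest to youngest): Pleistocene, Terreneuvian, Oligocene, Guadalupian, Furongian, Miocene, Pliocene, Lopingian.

Sorting by start age (descending Ma, since larger Ma = older): Terreneuvian began 538.8, Furongian began 497, Guadalupian began 273.01, Lopingian began 259.51, Oligocene began 33.9, Miocene began 23.03, Pliocene began 5.333, Pleistocene began 2.58.

Terreneuvian, then Furongian, then Guadalupian, then Lopingian, then Oligocene, then Miocene, then Pliocene, then Pleistocene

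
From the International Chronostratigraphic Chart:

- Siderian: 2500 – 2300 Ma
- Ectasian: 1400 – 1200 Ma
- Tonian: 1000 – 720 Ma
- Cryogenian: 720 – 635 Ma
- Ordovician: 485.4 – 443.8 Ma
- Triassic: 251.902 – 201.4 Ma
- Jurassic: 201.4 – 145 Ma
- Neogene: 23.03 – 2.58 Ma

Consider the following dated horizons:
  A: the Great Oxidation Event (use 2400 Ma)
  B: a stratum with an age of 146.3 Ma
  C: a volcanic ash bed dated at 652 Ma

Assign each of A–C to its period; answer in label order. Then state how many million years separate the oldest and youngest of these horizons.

A: 2400 Ma lies in 2500–2300 Ma, so Siderian.
B: 146.3 Ma lies in 201.4–145 Ma, so Jurassic.
C: 652 Ma lies in 720–635 Ma, so Cryogenian.
Oldest = 2400 Ma, youngest = 146.3 Ma → span 2253.7 Myr.

A — Siderian; B — Jurassic; C — Cryogenian; span 2253.7 million years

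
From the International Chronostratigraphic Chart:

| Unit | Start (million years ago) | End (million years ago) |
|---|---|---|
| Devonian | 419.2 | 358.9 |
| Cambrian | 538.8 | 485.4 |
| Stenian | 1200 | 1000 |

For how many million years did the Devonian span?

60.3 million years

419.2 − 358.9 = 60.3 million years.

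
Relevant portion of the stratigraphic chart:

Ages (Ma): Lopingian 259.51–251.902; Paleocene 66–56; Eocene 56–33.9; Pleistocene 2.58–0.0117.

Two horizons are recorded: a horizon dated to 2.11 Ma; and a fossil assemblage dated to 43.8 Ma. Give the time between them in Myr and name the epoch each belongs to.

41.69 million years apart; the first in the Pleistocene, the second in the Eocene

Elapsed time: 43.8 − 2.11 = 41.69 Myr.
2.11 Ma lies within 2.58–0.0117 Ma: Pleistocene.
43.8 Ma lies within 56–33.9 Ma: Eocene.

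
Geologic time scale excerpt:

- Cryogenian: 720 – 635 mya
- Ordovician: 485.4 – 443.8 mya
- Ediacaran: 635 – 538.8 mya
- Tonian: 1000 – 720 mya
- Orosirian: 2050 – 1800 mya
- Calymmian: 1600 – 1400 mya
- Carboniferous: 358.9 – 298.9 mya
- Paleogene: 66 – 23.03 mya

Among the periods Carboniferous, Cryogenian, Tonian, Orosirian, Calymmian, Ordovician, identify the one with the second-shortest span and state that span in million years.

Durations: Carboniferous 60; Cryogenian 85; Tonian 280; Orosirian 250; Calymmian 200; Ordovician 41.6 Myr.
Sorted shortest-first: Ordovician (41.6), Carboniferous (60), Cryogenian (85), Calymmian (200), Orosirian (250), Tonian (280).
The second shortest is Carboniferous at 60 Myr.

Carboniferous, 60 million years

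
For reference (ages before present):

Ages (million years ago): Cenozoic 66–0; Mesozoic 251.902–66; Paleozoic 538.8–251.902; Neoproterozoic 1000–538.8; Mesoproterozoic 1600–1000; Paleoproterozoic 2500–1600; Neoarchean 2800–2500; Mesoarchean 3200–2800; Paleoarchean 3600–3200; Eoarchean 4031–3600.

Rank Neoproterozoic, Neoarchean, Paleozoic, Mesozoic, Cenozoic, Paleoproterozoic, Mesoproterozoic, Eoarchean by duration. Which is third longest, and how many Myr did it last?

Start − end for each: Neoproterozoic 1000 − 538.8 = 461.2; Neoarchean 2800 − 2500 = 300; Paleozoic 538.8 − 251.902 = 286.898; Mesozoic 251.902 − 66 = 185.902; Cenozoic 66 − 0 = 66; Paleoproterozoic 2500 − 1600 = 900; Mesoproterozoic 1600 − 1000 = 600; Eoarchean 4031 − 3600 = 431.
Ranking these from longest: Paleoproterozoic > Mesoproterozoic > Neoproterozoic > Eoarchean > Neoarchean > Paleozoic > Mesozoic > Cenozoic.
Position 3 in that ranking is Neoproterozoic, which lasted 461.2 Myr.

Neoproterozoic, 461.2 million years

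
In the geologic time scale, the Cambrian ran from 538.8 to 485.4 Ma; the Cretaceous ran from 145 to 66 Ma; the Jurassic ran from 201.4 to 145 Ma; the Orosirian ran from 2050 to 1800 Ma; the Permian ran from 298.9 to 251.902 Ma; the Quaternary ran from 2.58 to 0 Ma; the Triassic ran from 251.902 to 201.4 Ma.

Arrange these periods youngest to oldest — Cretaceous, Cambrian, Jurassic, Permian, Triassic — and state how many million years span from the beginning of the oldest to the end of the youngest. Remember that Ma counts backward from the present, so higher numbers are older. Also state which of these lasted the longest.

Cretaceous, Jurassic, Triassic, Permian, Cambrian; total span 472.8 Myr; longest is Cretaceous

From the excerpt: Cretaceous 145–66; Cambrian 538.8–485.4; Jurassic 201.4–145; Permian 298.9–251.902; Triassic 251.902–201.4 (Ma).
Larger Ma is earlier, so the oldest is Cambrian and the youngest is Cretaceous; youngest to oldest: Cretaceous, Jurassic, Triassic, Permian, Cambrian.
Oldest start 538.8 minus youngest end 66 gives 472.8 Myr overall.
Individual lengths (start − end): Triassic 50.502; Permian 46.998; Cambrian 53.4; Jurassic 56.4; Cretaceous 79. The largest is Cretaceous at 79 Myr.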